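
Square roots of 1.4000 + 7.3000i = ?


|z| = sqrt(1.96+53.29) = 7.4330
sqrt((|z|+a)/2) = sqrt((7.4330+1.4)/2) = sqrt(4.4165) = 2.1016
sqrt((|z|-a)/2) = sqrt((7.4330-1.4)/2) = sqrt(3.0165) = 1.7368

±(2.1016 + 1.7368i) i.e. 2.1016 + 1.7368i and -2.1016 - 1.7368i


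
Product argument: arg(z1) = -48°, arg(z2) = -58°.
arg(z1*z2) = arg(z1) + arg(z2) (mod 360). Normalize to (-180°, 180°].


arg(z1*z2) = -48° - 58° = -106°
Normalized to (-180°, 180°]: -106°

-106°


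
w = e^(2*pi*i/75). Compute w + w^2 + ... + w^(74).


With w = e^(2*pi*i/75), all 75 of the 75th roots of unity w^0 = 1, w, ..., w^(74) sum to 0: 1 + w + ... + w^(74) = (1 - w^75)/(1 - w) = 0 since w^75 = 1, w ≠ 1.
Removing the root 1: w + w^2 + ... + w^(74) = 0 - 1 = -1

Sum = -1


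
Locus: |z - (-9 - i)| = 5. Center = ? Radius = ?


|z - z0| = r is a circle with center z0 and radius r.
Center = (-9, -1), radius = 5

Circle with center (-9, -1) and radius 5


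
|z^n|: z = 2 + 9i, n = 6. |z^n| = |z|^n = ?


|z| = sqrt(4+81) = sqrt(85) = 9.2195
|z^6| = |z|^6 = (sqrt(85))^6 = 85^3 = 614125

|z^6| = 614125


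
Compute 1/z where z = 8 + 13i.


|z|^2 = 64+169 = 233
1/z = (8 - 13i)/233

1/z = 0.0343 - 0.0558i


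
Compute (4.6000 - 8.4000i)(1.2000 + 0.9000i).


Real = 4.6*1.2 - (-8.4)*0.9 = 5.52 - (-7.56) = 13.08
Imag = 4.6*0.9 + 1.2*(-8.4) = 4.14 - (10.08) = -5.94

13.0800 - 5.9400i


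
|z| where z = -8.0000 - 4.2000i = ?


|z| = sqrt((-8)^2 + (-4.2)^2) = sqrt(64 + 17.64) = sqrt(81.64) = 9.0355

|z| = 9.0355


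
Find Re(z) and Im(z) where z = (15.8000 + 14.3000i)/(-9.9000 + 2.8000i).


Multiply by conjugate: (15.8000 + 14.3000i)(-9.9000 - 2.8000i) / ((-9.9)^2 + 2.8^2)
Numerator real = 15.8*(-9.9) + 14.3*2.8 = -116.38
Numerator imag = 14.3*(-9.9) - 15.8*2.8 = -185.81
Denominator = 105.85
Re(z) = -116.38/105.85 = -1.0995
Im(z) = -185.81/105.85 = -1.7554

Re(z) = -1.0995, Im(z) = -1.7554


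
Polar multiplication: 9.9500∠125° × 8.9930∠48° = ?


r = 9.9500 * 8.9930 = 89.4804
theta = 125° + 48° = 173° = 173° (mod 360)

89.4804 cis(173°)


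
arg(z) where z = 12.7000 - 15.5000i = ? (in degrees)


Re = 12.7, Im = -15.5
arg = atan2(-15.5, 12.7) = -50.6704 degrees

arg(z) = -50.6704 degrees


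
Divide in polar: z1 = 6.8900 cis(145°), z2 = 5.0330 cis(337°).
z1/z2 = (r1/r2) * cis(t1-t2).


r = 6.8900 / 5.0330 = 1.3690
theta = 145° - 337° = -192° = 168° (mod 360)

1.3690 cis(168°)


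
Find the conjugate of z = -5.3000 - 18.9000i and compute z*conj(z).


z_bar = -5.3000 + 18.9000i
z*z_bar = (-5.3)^2 + (-18.9)^2 = 28.09 + 357.21 = 385.3

z_bar = -5.3000 + 18.9000i, z*z_bar = 385.3


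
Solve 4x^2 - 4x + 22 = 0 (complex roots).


disc = (-4)^2 - 4*4*22 = 16 - 352 = -336
sqrt(|disc|) = sqrt(336) = 18.3303
Real part = 4/(2*4) = 0.5000
Imag part = 18.3303/(2*4) = 2.2913

0.5000 ± 2.2913i


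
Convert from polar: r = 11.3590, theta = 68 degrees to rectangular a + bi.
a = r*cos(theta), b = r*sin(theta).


a = 11.3590*cos(68°) = 11.3590*0.37461 = 4.2552
b = 11.3590*sin(68°) = 11.3590*0.927184 = 10.5319

4.2552 + 10.5319i


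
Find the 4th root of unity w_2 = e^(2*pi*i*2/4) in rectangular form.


Angle = 360*2/4 = 180°
a = cos(180°) = -1.0000
b = sin(180°) = 0

-1.0000 + 0i


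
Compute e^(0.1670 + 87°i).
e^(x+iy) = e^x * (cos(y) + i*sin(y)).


e^0.1670 = 1.1818
cos(87°) = 0.0523
sin(87°) = 0.9986
Real = 1.1818*0.0523 = 0.0618
Imag = 1.1818*0.9986 = 1.1801

0.0618 + 1.1801i


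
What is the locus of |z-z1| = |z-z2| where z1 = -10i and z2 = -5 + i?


Equal distances means the locus is the perpendicular bisector of z1 and z2.
Midpoint = ((0+(-5))/2, (-10+1)/2) = (-2.5000, -4.5000)

Perpendicular bisector through (-2.5000, -4.5000)


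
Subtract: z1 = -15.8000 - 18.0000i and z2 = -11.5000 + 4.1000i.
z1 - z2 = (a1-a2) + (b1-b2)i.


Real: -15.8 + 11.5 = -4.3
Imag: -18 - 4.1 = -22.1

-4.3000 - 22.1000i


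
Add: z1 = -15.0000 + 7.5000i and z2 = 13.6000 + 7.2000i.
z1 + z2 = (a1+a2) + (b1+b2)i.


Real: -15 + 13.6 = -1.4
Imag: 7.5 + 7.2 = 14.7

-1.4000 + 14.7000i


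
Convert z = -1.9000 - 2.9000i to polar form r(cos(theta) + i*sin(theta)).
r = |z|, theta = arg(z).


r = sqrt(3.61+8.41) = sqrt(12.02) = 3.4670
theta = atan2(-2.9, -1.9) = -123.2317 degrees

r = 3.4670, theta = -123.2317 degrees


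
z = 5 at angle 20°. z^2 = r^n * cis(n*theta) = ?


r^2 = 5^2 = 25
n*theta = 2*20° = 40° = 40° (mod 360)
a = 25*cos(40°) = 19.1511
b = 25*sin(40°) = 16.0697

25 cis(40°) = 19.1511 + 16.0697i


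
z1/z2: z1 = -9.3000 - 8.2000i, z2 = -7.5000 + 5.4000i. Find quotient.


Conjugate of z2 = -7.5000 - 5.4000i
Numerator: (-9.3000 - 8.2000i)(-7.5000 - 5.4000i) = 25.4700 + 111.7200i
Denominator: (-7.5)^2 + 5.4^2 = 85.41
Result = (25.4700 + 111.7200i)/85.41

0.2982 + 1.3080i


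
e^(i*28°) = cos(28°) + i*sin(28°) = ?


cos(28°) = 0.8829
sin(28°) = 0.4695

e^(i*28°) = 0.8829 + 0.4695i


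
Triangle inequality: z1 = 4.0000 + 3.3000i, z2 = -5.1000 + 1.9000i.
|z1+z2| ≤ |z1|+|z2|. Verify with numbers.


|z1| = sqrt(4^2 + 3.3^2) = sqrt(26.89) = 5.1856
|z2| = sqrt((-5.1)^2 + 1.9^2) = sqrt(29.62) = 5.4424
z1+z2 = -1.1000 + 5.2000i
|z1+z2| = sqrt(28.25) = 5.3151
|z1|+|z2| = 5.1856 + 5.4424 = 10.6280

|z1+z2| = 5.3151 ≤ |z1|+|z2| = 10.6280 (verified)


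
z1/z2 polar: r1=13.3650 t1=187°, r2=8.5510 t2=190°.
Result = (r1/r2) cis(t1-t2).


r = 13.3650 / 8.5510 = 1.5630
theta = 187° - 190° = -3° = 357° (mod 360)

1.5630 cis(357°)


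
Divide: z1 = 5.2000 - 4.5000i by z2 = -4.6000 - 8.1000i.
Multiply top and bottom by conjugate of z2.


Conjugate of z2 = -4.6000 + 8.1000i
Numerator: (5.2000 - 4.5000i)(-4.6000 + 8.1000i) = 12.5300 + 62.8200i
Denominator: (-4.6)^2 + (-8.1)^2 = 86.77
Result = (12.5300 + 62.8200i)/86.77

0.1444 + 0.7240i


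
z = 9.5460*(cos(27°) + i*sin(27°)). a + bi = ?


a = 9.5460*cos(27°) = 9.5460*0.891 = 8.5055
b = 9.5460*sin(27°) = 9.5460*0.45399 = 4.3338

8.5055 + 4.3338i


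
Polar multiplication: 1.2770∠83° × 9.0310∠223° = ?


r = 1.2770 * 9.0310 = 11.5326
theta = 83° + 223° = 306° = 306° (mod 360)

11.5326 cis(306°)


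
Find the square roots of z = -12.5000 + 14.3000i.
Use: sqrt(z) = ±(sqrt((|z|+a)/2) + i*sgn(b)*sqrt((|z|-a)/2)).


|z| = sqrt(156.25+204.49) = 18.9932
sqrt((|z|+a)/2) = sqrt((18.9932+(-12.5))/2) = sqrt(3.2466) = 1.8018
sqrt((|z|-a)/2) = sqrt((18.9932-(-12.5))/2) = sqrt(15.7466) = 3.9682

±(1.8018 + 3.9682i) i.e. 1.8018 + 3.9682i and -1.8018 - 3.9682i


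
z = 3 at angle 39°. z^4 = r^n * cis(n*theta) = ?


r^4 = 3^4 = 81
n*theta = 4*39° = 156° = 156° (mod 360)
a = 81*cos(156°) = -73.9972
b = 81*sin(156°) = 32.9457

81 cis(156°) = -73.9972 + 32.9457i


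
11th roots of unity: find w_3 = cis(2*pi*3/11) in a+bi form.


Angle = 360*3/11 = 98.1818°
a = cos(98.1818°) = -0.1423
b = sin(98.1818°) = 0.9898

-0.1423 + 0.9898i


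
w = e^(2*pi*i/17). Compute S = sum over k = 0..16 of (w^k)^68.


The roots are w_k = w^k with w = e^(2*pi*i/17), and (w^k)^68 = (w^68)^k.
So S = 1 + u + u^2 + ... + u^(16) with u = w^68.
68 = 4*17 + 0, so 68 is a multiple of 17 and u = (w^17)^4 = 1.
Every one of the 17 terms equals 1: S = 17

S = 17


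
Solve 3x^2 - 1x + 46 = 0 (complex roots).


disc = (-1)^2 - 4*3*46 = 1 - 552 = -551
sqrt(|disc|) = sqrt(551) = 23.4734
Real part = 1/(2*3) = 0.1667
Imag part = 23.4734/(2*3) = 3.9122

0.1667 ± 3.9122i


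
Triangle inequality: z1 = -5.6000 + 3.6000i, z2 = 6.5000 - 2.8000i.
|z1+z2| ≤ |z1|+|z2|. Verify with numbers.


|z1| = sqrt((-5.6)^2 + 3.6^2) = sqrt(44.32) = 6.6573
|z2| = sqrt(6.5^2 + (-2.8)^2) = sqrt(50.09) = 7.0774
z1+z2 = 0.9000 + 0.8000i
|z1+z2| = sqrt(1.45) = 1.2042
|z1|+|z2| = 6.6573 + 7.0774 = 13.7347

|z1+z2| = 1.2042 ≤ |z1|+|z2| = 13.7347 (verified)


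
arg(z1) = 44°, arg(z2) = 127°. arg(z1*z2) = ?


arg(z1*z2) = 44° + 127° = 171°
Normalized to (-180°, 180°]: 171°

171°


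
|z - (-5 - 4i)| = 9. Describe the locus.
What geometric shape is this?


|z - z0| = r is a circle with center z0 and radius r.
Center = (-5, -4), radius = 9

Circle with center (-5, -4) and radius 9


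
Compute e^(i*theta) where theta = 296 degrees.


cos(296°) = 0.4384
sin(296°) = -0.8988

e^(i*296°) = 0.4384 - 0.8988i


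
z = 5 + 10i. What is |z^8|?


|z| = sqrt(25+100) = sqrt(125) = 11.1803
|z^8| = |z|^8 = (sqrt(125))^8 = 125^4 = 244140625

|z^8| = 244140625


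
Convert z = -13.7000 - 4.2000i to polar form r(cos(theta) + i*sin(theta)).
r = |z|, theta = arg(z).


r = sqrt(187.69+17.64) = sqrt(205.33) = 14.3293
theta = atan2(-4.2, -13.7) = -162.9561 degrees

r = 14.3293, theta = -162.9561 degrees


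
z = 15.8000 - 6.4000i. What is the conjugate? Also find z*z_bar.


z_bar = 15.8000 + 6.4000i
z*z_bar = 15.8^2 + (-6.4)^2 = 249.64 + 40.96 = 290.6

z_bar = 15.8000 + 6.4000i, z*z_bar = 290.6


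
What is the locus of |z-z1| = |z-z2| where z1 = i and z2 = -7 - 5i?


Equal distances means the locus is the perpendicular bisector of z1 and z2.
Midpoint = ((0+(-7))/2, (1+(-5))/2) = (-3.5000, -2.0000)

Perpendicular bisector through (-3.5000, -2.0000)


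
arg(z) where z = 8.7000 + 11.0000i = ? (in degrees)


Re = 8.7, Im = 11
arg = atan2(11, 8.7) = 51.6592 degrees

arg(z) = 51.6592 degrees


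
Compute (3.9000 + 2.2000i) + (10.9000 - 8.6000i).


Real: 3.9 + 10.9 = 14.8
Imag: 2.2 - 8.6 = -6.4

14.8000 - 6.4000i


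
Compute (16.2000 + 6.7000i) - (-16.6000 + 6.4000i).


Real: 16.2 + 16.6 = 32.8
Imag: 6.7 - 6.4 = 0.3

32.8000 + 0.3000i


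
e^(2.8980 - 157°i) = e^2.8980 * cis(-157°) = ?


e^2.8980 = 18.13783
cos(-157°) = -0.920505
sin(-157°) = -0.39073
Real = 18.13783*(-0.920505) = -16.6960
Imag = 18.13783*(-0.39073) = -7.0870

-16.6960 - 7.0870i


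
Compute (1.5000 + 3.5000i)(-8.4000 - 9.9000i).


Real = 1.5*(-8.4) - 3.5*(-9.9) = -12.6 - (-34.65) = 22.05
Imag = 1.5*(-9.9) - (8.4)*3.5 = -14.85 - (29.4) = -44.25

22.0500 - 44.2500i


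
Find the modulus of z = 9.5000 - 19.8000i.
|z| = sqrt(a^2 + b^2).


|z| = sqrt(9.5^2 + (-19.8)^2) = sqrt(90.25 + 392.04) = sqrt(482.29) = 21.9611

|z| = 21.9611


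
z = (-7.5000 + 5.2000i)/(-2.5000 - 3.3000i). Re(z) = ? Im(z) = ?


Multiply by conjugate: (-7.5000 + 5.2000i)(-2.5000 + 3.3000i) / ((-2.5)^2 + (-3.3)^2)
Numerator real = -7.5*(-2.5) + 5.2*(-3.3) = 1.59
Numerator imag = 5.2*(-2.5) - (-7.5)*(-3.3) = -37.75
Denominator = 17.14
Re(z) = 1.59/17.14 = 0.0928
Im(z) = -37.75/17.14 = -2.2025

Re(z) = 0.0928, Im(z) = -2.2025


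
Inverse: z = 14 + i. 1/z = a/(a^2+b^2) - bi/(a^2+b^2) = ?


|z|^2 = 196+1 = 197
1/z = (14 - 1i)/197

1/z = 0.0711 - 0.0051i


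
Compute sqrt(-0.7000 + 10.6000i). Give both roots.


|z| = sqrt(0.49+112.36) = 10.6231
sqrt((|z|+a)/2) = sqrt((10.6231+(-0.7))/2) = sqrt(4.9615) = 2.2275
sqrt((|z|-a)/2) = sqrt((10.6231-(-0.7))/2) = sqrt(5.6615) = 2.3794

±(2.2275 + 2.3794i) i.e. 2.2275 + 2.3794i and -2.2275 - 2.3794i


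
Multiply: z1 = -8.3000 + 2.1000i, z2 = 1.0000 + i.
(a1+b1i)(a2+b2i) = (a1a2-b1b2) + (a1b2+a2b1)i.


Real = -8.3*1 - 2.1*1 = -8.3 - 2.1 = -10.4
Imag = -8.3*1 + 1*2.1 = -8.3 + 2.1 = -6.2

-10.4000 - 6.2000i


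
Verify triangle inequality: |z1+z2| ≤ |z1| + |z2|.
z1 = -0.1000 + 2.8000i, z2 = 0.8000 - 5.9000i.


|z1| = sqrt((-0.1)^2 + 2.8^2) = sqrt(7.85) = 2.8018
|z2| = sqrt(0.8^2 + (-5.9)^2) = sqrt(35.45) = 5.9540
z1+z2 = 0.7000 - 3.1000i
|z1+z2| = sqrt(10.1) = 3.1780
|z1|+|z2| = 2.8018 + 5.9540 = 8.7558

|z1+z2| = 3.1780 ≤ |z1|+|z2| = 8.7558 (verified)


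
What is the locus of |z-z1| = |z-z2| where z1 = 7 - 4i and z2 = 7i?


Equal distances means the locus is the perpendicular bisector of z1 and z2.
Midpoint = ((7+0)/2, (-4+7)/2) = (3.5000, 1.5000)

Perpendicular bisector through (3.5000, 1.5000)


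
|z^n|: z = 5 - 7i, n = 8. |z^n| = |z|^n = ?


|z| = sqrt(25+49) = sqrt(74) = 8.6023
|z^8| = |z|^8 = (sqrt(74))^8 = 74^4 = 29986576

|z^8| = 29986576


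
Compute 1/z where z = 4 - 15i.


|z|^2 = 16+225 = 241
1/z = (4 + 15i)/241

1/z = 0.0166 + 0.0622i


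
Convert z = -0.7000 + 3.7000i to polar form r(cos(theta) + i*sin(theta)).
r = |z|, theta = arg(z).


r = sqrt(0.49+13.69) = sqrt(14.18) = 3.7656
theta = atan2(3.7, -0.7) = 100.7131 degrees

r = 3.7656, theta = 100.7131 degrees


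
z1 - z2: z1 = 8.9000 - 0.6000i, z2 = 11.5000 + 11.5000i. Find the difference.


Real: 8.9 - 11.5 = -2.6
Imag: -0.6 - 11.5 = -12.1

-2.6000 - 12.1000i


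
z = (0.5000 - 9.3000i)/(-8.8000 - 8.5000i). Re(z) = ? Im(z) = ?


Multiply by conjugate: (0.5000 - 9.3000i)(-8.8000 + 8.5000i) / ((-8.8)^2 + (-8.5)^2)
Numerator real = 0.5*(-8.8) - (9.3)*(-8.5) = 74.65
Numerator imag = -9.3*(-8.8) - 0.5*(-8.5) = 86.09
Denominator = 149.69
Re(z) = 74.65/149.69 = 0.4987
Im(z) = 86.09/149.69 = 0.5751

Re(z) = 0.4987, Im(z) = 0.5751


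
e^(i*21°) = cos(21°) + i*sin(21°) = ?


cos(21°) = 0.9336
sin(21°) = 0.3584

e^(i*21°) = 0.9336 + 0.3584i


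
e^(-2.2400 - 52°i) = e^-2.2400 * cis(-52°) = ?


e^-2.2400 = 0.10646
cos(-52°) = 0.6157
sin(-52°) = -0.788
Real = 0.10646*0.6157 = 0.0655
Imag = 0.10646*(-0.788) = -0.0839

0.0655 - 0.0839i


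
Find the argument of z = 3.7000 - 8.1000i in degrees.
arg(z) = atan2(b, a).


Re = 3.7, Im = -8.1
arg = atan2(-8.1, 3.7) = -65.4495 degrees

arg(z) = -65.4495 degrees


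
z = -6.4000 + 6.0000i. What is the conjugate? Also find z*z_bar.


z_bar = -6.4000 - 6.0000i
z*z_bar = (-6.4)^2 + 6^2 = 40.96 + 36 = 76.96

z_bar = -6.4000 - 6.0000i, z*z_bar = 76.96


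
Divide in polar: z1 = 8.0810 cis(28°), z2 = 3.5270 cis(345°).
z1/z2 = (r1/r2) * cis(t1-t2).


r = 8.0810 / 3.5270 = 2.2912
theta = 28° - 345° = -317° = 43° (mod 360)

2.2912 cis(43°)


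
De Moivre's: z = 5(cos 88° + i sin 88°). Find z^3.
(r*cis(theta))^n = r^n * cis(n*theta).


r^3 = 5^3 = 125
n*theta = 3*88° = 264° = 264° (mod 360)
a = 125*cos(264°) = -13.0661
b = 125*sin(264°) = -124.3152

125 cis(264°) = -13.0661 - 124.3152i


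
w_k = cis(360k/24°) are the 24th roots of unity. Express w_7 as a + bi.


Angle = 360*7/24 = 105°
a = cos(105°) = -0.2588
b = sin(105°) = 0.9659

-0.2588 + 0.9659i


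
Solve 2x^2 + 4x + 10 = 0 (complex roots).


disc = 4^2 - 4*2*10 = 16 - 80 = -64
sqrt(|disc|) = sqrt(64) = 8.0000
Real part = -4/(2*2) = -1.0000
Imag part = 8.0000/(2*2) = 2.0000

-1.0000 ± 2.0000i


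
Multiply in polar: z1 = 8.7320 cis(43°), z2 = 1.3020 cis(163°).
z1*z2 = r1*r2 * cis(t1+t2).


r = 8.7320 * 1.3020 = 11.3691
theta = 43° + 163° = 206° = 206° (mod 360)

11.3691 cis(206°)


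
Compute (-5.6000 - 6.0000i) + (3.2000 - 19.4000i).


Real: -5.6 + 3.2 = -2.4
Imag: -6 - 19.4 = -25.4

-2.4000 - 25.4000i


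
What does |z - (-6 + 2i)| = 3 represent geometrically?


|z - z0| = r is a circle with center z0 and radius r.
Center = (-6, 2), radius = 3

Circle with center (-6, 2) and radius 3


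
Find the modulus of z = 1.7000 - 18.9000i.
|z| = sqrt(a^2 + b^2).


|z| = sqrt(1.7^2 + (-18.9)^2) = sqrt(2.89 + 357.21) = sqrt(360.1) = 18.9763

|z| = 18.9763


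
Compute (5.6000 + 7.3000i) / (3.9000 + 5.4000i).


Conjugate of z2 = 3.9000 - 5.4000i
Numerator: (5.6000 + 7.3000i)(3.9000 - 5.4000i) = 61.2600 - 1.7700i
Denominator: 3.9^2 + 5.4^2 = 44.37
Result = (61.2600 - 1.7700i)/44.37

1.3807 - 0.0399i


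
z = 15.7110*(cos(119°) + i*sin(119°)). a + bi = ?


a = 15.7110*cos(119°) = 15.7110*(-0.48481) = -7.6168
b = 15.7110*sin(119°) = 15.7110*0.87462 = 13.7412

-7.6168 + 13.7412i


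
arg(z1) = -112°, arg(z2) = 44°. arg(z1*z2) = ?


arg(z1*z2) = -112° + 44° = -68°
Normalized to (-180°, 180°]: -68°

-68°


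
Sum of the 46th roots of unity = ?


The sum of all 46th roots of unity is 0.
Geometric series: (1 - w^46)/(1 - w) = (1-1)/(1-w) = 0 since w^46 = 1, w ≠ 1.
Alternatively: coefficient of z^45 in z^46 - 1 is 0.

0


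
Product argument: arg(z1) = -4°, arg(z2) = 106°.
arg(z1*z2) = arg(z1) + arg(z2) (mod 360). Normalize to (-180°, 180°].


arg(z1*z2) = -4° + 106° = 102°
Normalized to (-180°, 180°]: 102°

102°


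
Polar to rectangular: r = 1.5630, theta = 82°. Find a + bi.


a = 1.5630*cos(82°) = 1.5630*0.13917 = 0.2175
b = 1.5630*sin(82°) = 1.5630*0.9903 = 1.5478

0.2175 + 1.5478i


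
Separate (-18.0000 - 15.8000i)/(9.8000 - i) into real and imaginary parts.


Multiply by conjugate: (-18.0000 - 15.8000i)(9.8000 + i) / (9.8^2 + (-1)^2)
Numerator real = -18*9.8 - (15.8)*(-1) = -160.6
Numerator imag = -15.8*9.8 - (-18)*(-1) = -172.84
Denominator = 97.04
Re(z) = -160.6/97.04 = -1.6550
Im(z) = -172.84/97.04 = -1.7811

Re(z) = -1.6550, Im(z) = -1.7811


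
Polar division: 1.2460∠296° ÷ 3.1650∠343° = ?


r = 1.2460 / 3.1650 = 0.3937
theta = 296° - 343° = -47° = 313° (mod 360)

0.3937 cis(313°)


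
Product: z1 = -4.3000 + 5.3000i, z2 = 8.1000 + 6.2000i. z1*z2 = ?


Real = -4.3*8.1 - 5.3*6.2 = -34.83 - 32.86 = -67.69
Imag = -4.3*6.2 + 8.1*5.3 = -26.66 + 42.93 = 16.27

-67.6900 + 16.2700i


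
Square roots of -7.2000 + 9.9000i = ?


|z| = sqrt(51.84+98.01) = 12.2413
sqrt((|z|+a)/2) = sqrt((12.2413+(-7.2))/2) = sqrt(2.5207) = 1.5877
sqrt((|z|-a)/2) = sqrt((12.2413-(-7.2))/2) = sqrt(9.7207) = 3.1178

±(1.5877 + 3.1178i) i.e. 1.5877 + 3.1178i and -1.5877 - 3.1178i


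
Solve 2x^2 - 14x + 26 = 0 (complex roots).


disc = (-14)^2 - 4*2*26 = 196 - 208 = -12
sqrt(|disc|) = sqrt(12) = 3.4641
Real part = 14/(2*2) = 3.5000
Imag part = 3.4641/(2*2) = 0.8660

3.5000 ± 0.8660i


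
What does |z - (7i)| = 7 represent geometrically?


|z - z0| = r is a circle with center z0 and radius r.
Center = (0, 7), radius = 7

Circle with center (0, 7) and radius 7


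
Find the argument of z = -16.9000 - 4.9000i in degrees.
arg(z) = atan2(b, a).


Re = -16.9, Im = -4.9
arg = atan2(-4.9, -16.9) = -163.8310 degrees

arg(z) = -163.8310 degrees


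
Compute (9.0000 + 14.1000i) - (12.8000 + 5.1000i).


Real: 9 - 12.8 = -3.8
Imag: 14.1 - 5.1 = 9

-3.8000 + 9.0000i


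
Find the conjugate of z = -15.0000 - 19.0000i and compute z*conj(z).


z_bar = -15.0000 + 19.0000i
z*z_bar = (-15)^2 + (-19)^2 = 225 + 361 = 586

z_bar = -15.0000 + 19.0000i, z*z_bar = 586


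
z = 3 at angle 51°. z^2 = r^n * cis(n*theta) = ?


r^2 = 3^2 = 9
n*theta = 2*51° = 102° = 102° (mod 360)
a = 9*cos(102°) = -1.8712
b = 9*sin(102°) = 8.8033

9 cis(102°) = -1.8712 + 8.8033i


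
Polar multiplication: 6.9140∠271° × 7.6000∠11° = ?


r = 6.9140 * 7.6000 = 52.5464
theta = 271° + 11° = 282° = 282° (mod 360)

52.5464 cis(282°)


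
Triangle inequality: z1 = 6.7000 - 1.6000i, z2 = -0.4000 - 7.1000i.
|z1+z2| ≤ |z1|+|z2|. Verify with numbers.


|z1| = sqrt(6.7^2 + (-1.6)^2) = sqrt(47.45) = 6.8884
|z2| = sqrt((-0.4)^2 + (-7.1)^2) = sqrt(50.57) = 7.1113
z1+z2 = 6.3000 - 8.7000i
|z1+z2| = sqrt(115.38) = 10.7415
|z1|+|z2| = 6.8884 + 7.1113 = 13.9997

|z1+z2| = 10.7415 ≤ |z1|+|z2| = 13.9997 (verified)


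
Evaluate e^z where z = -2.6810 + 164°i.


e^-2.6810 = 0.0685
cos(164°) = -0.9613
sin(164°) = 0.2756
Real = 0.0685*(-0.9613) = -0.0658
Imag = 0.0685*0.2756 = 0.0189

-0.0658 + 0.0189i


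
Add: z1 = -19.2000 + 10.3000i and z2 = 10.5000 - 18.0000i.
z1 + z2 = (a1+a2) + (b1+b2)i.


Real: -19.2 + 10.5 = -8.7
Imag: 10.3 - 18 = -7.7

-8.7000 - 7.7000i


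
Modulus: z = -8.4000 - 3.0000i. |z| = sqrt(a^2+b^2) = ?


|z| = sqrt((-8.4)^2 + (-3)^2) = sqrt(70.56 + 9) = sqrt(79.56) = 8.9196

|z| = 8.9196


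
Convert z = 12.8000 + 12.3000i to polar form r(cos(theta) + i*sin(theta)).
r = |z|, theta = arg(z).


r = sqrt(163.84+151.29) = sqrt(315.13) = 17.7519
theta = atan2(12.3, 12.8) = 43.8588 degrees

r = 17.7519, theta = 43.8588 degrees


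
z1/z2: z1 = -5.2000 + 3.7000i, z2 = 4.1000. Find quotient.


Conjugate of z2 = 4.1000
Numerator: (-5.2000 + 3.7000i)(4.1000) = -21.3200 + 15.1700i
Denominator: 4.1^2 + 0^2 = 16.81
Result = (-21.3200 + 15.1700i)/16.81

-1.2683 + 0.9024i


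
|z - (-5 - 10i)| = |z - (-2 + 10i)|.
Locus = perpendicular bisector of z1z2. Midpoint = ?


Equal distances means the locus is the perpendicular bisector of z1 and z2.
Midpoint = ((-5+(-2))/2, (-10+10)/2) = (-3.5000, 0)

Perpendicular bisector through (-3.5000, 0)


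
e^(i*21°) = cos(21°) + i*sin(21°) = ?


cos(21°) = 0.9336
sin(21°) = 0.3584

e^(i*21°) = 0.9336 + 0.3584i


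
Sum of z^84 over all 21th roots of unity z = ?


The roots are w_k = w^k with w = e^(2*pi*i/21), and (w^k)^84 = (w^84)^k.
So S = 1 + u + u^2 + ... + u^(20) with u = w^84.
84 = 4*21 + 0, so 84 is a multiple of 21 and u = (w^21)^4 = 1.
Every one of the 21 terms equals 1: S = 21

S = 21


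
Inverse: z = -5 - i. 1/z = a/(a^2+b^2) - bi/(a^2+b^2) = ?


|z|^2 = 25+1 = 26
1/z = (-5 + 1i)/26

1/z = -0.1923 + 0.0385i


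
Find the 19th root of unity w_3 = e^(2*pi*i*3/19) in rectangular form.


Angle = 360*3/19 = 56.8421°
a = cos(56.8421°) = 0.5469
b = sin(56.8421°) = 0.8372

0.5469 + 0.8372i


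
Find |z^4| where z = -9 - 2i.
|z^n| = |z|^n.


|z| = sqrt(81+4) = sqrt(85) = 9.2195
|z^4| = |z|^4 = (sqrt(85))^4 = 85^2 = 7225

|z^4| = 7225


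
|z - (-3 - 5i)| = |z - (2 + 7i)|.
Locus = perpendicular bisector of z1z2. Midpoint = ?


Equal distances means the locus is the perpendicular bisector of z1 and z2.
Midpoint = ((-3+2)/2, (-5+7)/2) = (-0.5000, 1.0000)

Perpendicular bisector through (-0.5000, 1.0000)


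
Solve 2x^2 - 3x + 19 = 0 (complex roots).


disc = (-3)^2 - 4*2*19 = 9 - 152 = -143
sqrt(|disc|) = sqrt(143) = 11.9583
Real part = 3/(2*2) = 0.7500
Imag part = 11.9583/(2*2) = 2.9896

0.7500 ± 2.9896i


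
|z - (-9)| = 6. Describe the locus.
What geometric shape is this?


|z - z0| = r is a circle with center z0 and radius r.
Center = (-9, 0), radius = 6

Circle with center (-9, 0) and radius 6


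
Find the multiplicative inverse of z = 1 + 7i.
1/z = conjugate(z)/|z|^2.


|z|^2 = 1+49 = 50
1/z = (1 - 7i)/50

1/z = 0.0200 - 0.1400i


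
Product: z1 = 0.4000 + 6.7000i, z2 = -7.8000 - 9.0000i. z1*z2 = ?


Real = 0.4*(-7.8) - 6.7*(-9) = -3.12 - (-60.3) = 57.18
Imag = 0.4*(-9) - (7.8)*6.7 = -3.6 - (52.26) = -55.86

57.1800 - 55.8600i


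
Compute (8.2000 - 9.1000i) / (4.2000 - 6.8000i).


Conjugate of z2 = 4.2000 + 6.8000i
Numerator: (8.2000 - 9.1000i)(4.2000 + 6.8000i) = 96.3200 + 17.5400i
Denominator: 4.2^2 + (-6.8)^2 = 63.88
Result = (96.3200 + 17.5400i)/63.88

1.5078 + 0.2746i


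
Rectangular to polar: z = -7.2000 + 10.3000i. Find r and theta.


r = sqrt(51.84+106.09) = sqrt(157.93) = 12.5670
theta = atan2(10.3, -7.2) = 124.9547 degrees

r = 12.5670, theta = 124.9547 degrees


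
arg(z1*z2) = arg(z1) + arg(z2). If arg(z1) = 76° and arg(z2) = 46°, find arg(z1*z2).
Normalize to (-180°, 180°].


arg(z1*z2) = 76° + 46° = 122°
Normalized to (-180°, 180°]: 122°

122°


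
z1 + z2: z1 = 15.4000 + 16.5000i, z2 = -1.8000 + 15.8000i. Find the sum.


Real: 15.4 - 1.8 = 13.6
Imag: 16.5 + 15.8 = 32.3

13.6000 + 32.3000i


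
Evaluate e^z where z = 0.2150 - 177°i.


e^0.2150 = 1.2399
cos(-177°) = -0.9986
sin(-177°) = -0.05234
Real = 1.2399*(-0.9986) = -1.2382
Imag = 1.2399*(-0.05234) = -0.0649

-1.2382 - 0.0649i


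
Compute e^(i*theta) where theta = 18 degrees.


cos(18°) = 0.9511
sin(18°) = 0.3090

e^(i*18°) = 0.9511 + 0.3090i


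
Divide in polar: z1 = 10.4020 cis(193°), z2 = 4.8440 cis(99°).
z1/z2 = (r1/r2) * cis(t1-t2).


r = 10.4020 / 4.8440 = 2.1474
theta = 193° - 99° = 94° = 94° (mod 360)

2.1474 cis(94°)


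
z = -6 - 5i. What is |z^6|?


|z| = sqrt(36+25) = sqrt(61) = 7.8102
|z^6| = |z|^6 = (sqrt(61))^6 = 61^3 = 226981

|z^6| = 226981


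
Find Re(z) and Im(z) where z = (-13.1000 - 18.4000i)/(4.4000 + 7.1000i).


Multiply by conjugate: (-13.1000 - 18.4000i)(4.4000 - 7.1000i) / (4.4^2 + 7.1^2)
Numerator real = -13.1*4.4 - (18.4)*7.1 = -188.28
Numerator imag = -18.4*4.4 - (-13.1)*7.1 = 12.05
Denominator = 69.77
Re(z) = -188.28/69.77 = -2.6986
Im(z) = 12.05/69.77 = 0.1727

Re(z) = -2.6986, Im(z) = 0.1727


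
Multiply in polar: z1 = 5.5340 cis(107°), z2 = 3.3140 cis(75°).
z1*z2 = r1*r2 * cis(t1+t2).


r = 5.5340 * 3.3140 = 18.3397
theta = 107° + 75° = 182° = 182° (mod 360)

18.3397 cis(182°)


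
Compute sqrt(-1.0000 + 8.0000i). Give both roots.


|z| = sqrt(1+64) = 8.0623
sqrt((|z|+a)/2) = sqrt((8.0623+(-1))/2) = sqrt(3.5311) = 1.8791
sqrt((|z|-a)/2) = sqrt((8.0623-(-1))/2) = sqrt(4.5311) = 2.1286

±(1.8791 + 2.1286i) i.e. 1.8791 + 2.1286i and -1.8791 - 2.1286i


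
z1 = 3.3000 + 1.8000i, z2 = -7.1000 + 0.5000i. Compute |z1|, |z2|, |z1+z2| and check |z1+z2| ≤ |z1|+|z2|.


|z1| = sqrt(3.3^2 + 1.8^2) = sqrt(14.13) = 3.7590
|z2| = sqrt((-7.1)^2 + 0.5^2) = sqrt(50.66) = 7.1176
z1+z2 = -3.8000 + 2.3000i
|z1+z2| = sqrt(19.73) = 4.4418
|z1|+|z2| = 3.7590 + 7.1176 = 10.8766

|z1+z2| = 4.4418 ≤ |z1|+|z2| = 10.8766 (verified)


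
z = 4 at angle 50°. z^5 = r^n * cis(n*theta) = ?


r^5 = 4^5 = 1024
n*theta = 5*50° = 250° = 250° (mod 360)
a = 1024*cos(250°) = -350.2286
b = 1024*sin(250°) = -962.2452

1024 cis(250°) = -350.2286 - 962.2452i


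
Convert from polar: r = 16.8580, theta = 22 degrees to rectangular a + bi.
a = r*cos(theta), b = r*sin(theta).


a = 16.8580*cos(22°) = 16.8580*0.927184 = 15.6305
b = 16.8580*sin(22°) = 16.8580*0.374607 = 6.3151

15.6305 + 6.3151i


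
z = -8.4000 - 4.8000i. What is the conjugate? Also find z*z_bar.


z_bar = -8.4000 + 4.8000i
z*z_bar = (-8.4)^2 + (-4.8)^2 = 70.56 + 23.04 = 93.6

z_bar = -8.4000 + 4.8000i, z*z_bar = 93.6


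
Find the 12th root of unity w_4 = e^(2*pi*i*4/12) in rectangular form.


Angle = 360*4/12 = 120°
a = cos(120°) = -0.5000
b = sin(120°) = 0.8660

-0.5000 + 0.8660i


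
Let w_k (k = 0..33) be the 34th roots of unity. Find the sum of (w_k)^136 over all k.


The roots are w_k = w^k with w = e^(2*pi*i/34), and (w^k)^136 = (w^136)^k.
So S = 1 + u + u^2 + ... + u^(33) with u = w^136.
136 = 4*34 + 0, so 136 is a multiple of 34 and u = (w^34)^4 = 1.
Every one of the 34 terms equals 1: S = 34

S = 34


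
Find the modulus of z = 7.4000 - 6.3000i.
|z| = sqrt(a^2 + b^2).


|z| = sqrt(7.4^2 + (-6.3)^2) = sqrt(54.76 + 39.69) = sqrt(94.45) = 9.7185

|z| = 9.7185


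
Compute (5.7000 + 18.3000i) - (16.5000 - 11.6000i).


Real: 5.7 - 16.5 = -10.8
Imag: 18.3 + 11.6 = 29.9

-10.8000 + 29.9000i


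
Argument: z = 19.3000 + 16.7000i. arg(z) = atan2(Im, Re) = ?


Re = 19.3, Im = 16.7
arg = atan2(16.7, 19.3) = 40.8691 degrees

arg(z) = 40.8691 degrees


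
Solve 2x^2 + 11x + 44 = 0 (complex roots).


disc = 11^2 - 4*2*44 = 121 - 352 = -231
sqrt(|disc|) = sqrt(231) = 15.1987
Real part = -11/(2*2) = -2.7500
Imag part = 15.1987/(2*2) = 3.7997

-2.7500 ± 3.7997i


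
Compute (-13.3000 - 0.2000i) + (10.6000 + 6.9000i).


Real: -13.3 + 10.6 = -2.7
Imag: -0.2 + 6.9 = 6.7

-2.7000 + 6.7000i


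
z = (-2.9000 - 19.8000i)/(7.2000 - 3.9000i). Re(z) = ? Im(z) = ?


Multiply by conjugate: (-2.9000 - 19.8000i)(7.2000 + 3.9000i) / (7.2^2 + (-3.9)^2)
Numerator real = -2.9*7.2 - (19.8)*(-3.9) = 56.34
Numerator imag = -19.8*7.2 - (-2.9)*(-3.9) = -153.87
Denominator = 67.05
Re(z) = 56.34/67.05 = 0.8403
Im(z) = -153.87/67.05 = -2.2949

Re(z) = 0.8403, Im(z) = -2.2949


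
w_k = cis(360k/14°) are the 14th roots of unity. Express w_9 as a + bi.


Angle = 360*9/14 = 231.4286°
a = cos(231.4286°) = -0.6235
b = sin(231.4286°) = -0.7818

-0.6235 - 0.7818i


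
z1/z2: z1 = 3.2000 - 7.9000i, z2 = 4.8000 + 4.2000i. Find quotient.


Conjugate of z2 = 4.8000 - 4.2000i
Numerator: (3.2000 - 7.9000i)(4.8000 - 4.2000i) = -17.8200 - 51.3600i
Denominator: 4.8^2 + 4.2^2 = 40.68
Result = (-17.8200 - 51.3600i)/40.68

-0.4381 - 1.2625i


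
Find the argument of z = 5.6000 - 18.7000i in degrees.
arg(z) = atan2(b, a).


Re = 5.6, Im = -18.7
arg = atan2(-18.7, 5.6) = -73.3289 degrees

arg(z) = -73.3289 degrees


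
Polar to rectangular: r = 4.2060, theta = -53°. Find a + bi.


a = 4.2060*cos(-53°) = 4.2060*0.6018 = 2.5312
b = 4.2060*sin(-53°) = 4.2060*(-0.79864) = -3.3591

2.5312 - 3.3591i


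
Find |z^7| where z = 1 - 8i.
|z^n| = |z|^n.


|z| = sqrt(1+64) = sqrt(65) = 8.0623
|z^7| = |z|^7 = (sqrt(65))^7 = 65^3 * sqrt(65) = 274625*sqrt(65)

|z^7| = 274625*sqrt(65) ≈ 2214097.5341


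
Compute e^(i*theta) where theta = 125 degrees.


cos(125°) = -0.5736
sin(125°) = 0.8192

e^(i*125°) = -0.5736 + 0.8192i


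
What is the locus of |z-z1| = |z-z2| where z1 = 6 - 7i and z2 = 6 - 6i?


Equal distances means the locus is the perpendicular bisector of z1 and z2.
Midpoint = ((6+6)/2, (-7+(-6))/2) = (6.0000, -6.5000)

Perpendicular bisector through (6.0000, -6.5000)


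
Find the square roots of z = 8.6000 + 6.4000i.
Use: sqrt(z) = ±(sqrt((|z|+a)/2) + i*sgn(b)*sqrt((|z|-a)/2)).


|z| = sqrt(73.96+40.96) = 10.7201
sqrt((|z|+a)/2) = sqrt((10.7201+8.6)/2) = sqrt(9.6600) = 3.1081
sqrt((|z|-a)/2) = sqrt((10.7201-8.6)/2) = sqrt(1.0600) = 1.0296

±(3.1081 + 1.0296i) i.e. 3.1081 + 1.0296i and -3.1081 - 1.0296i


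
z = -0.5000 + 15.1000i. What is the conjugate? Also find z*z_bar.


z_bar = -0.5000 - 15.1000i
z*z_bar = (-0.5)^2 + 15.1^2 = 0.25 + 228.01 = 228.26

z_bar = -0.5000 - 15.1000i, z*z_bar = 228.26


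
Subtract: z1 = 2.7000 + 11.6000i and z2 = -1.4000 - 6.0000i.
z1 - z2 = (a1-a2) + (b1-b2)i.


Real: 2.7 + 1.4 = 4.1
Imag: 11.6 + 6 = 17.6

4.1000 + 17.6000i


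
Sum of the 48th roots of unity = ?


The sum of all 48th roots of unity is 0.
Geometric series: (1 - w^48)/(1 - w) = (1-1)/(1-w) = 0 since w^48 = 1, w ≠ 1.
Alternatively: coefficient of z^47 in z^48 - 1 is 0.

0


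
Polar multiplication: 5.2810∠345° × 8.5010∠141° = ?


r = 5.2810 * 8.5010 = 44.8938
theta = 345° + 141° = 486° = 126° (mod 360)

44.8938 cis(126°)


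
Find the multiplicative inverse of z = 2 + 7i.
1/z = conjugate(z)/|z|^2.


|z|^2 = 4+49 = 53
1/z = (2 - 7i)/53

1/z = 0.0377 - 0.1321i


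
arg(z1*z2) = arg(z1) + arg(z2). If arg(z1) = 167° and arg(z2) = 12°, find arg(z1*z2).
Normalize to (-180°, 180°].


arg(z1*z2) = 167° + 12° = 179°
Normalized to (-180°, 180°]: 179°

179°


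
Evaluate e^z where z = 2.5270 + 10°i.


e^2.5270 = 12.5159
cos(10°) = 0.98481
sin(10°) = 0.17365
Real = 12.5159*0.98481 = 12.3258
Imag = 12.5159*0.17365 = 2.1734

12.3258 + 2.1734i


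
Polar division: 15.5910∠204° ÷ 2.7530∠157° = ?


r = 15.5910 / 2.7530 = 5.6633
theta = 204° - 157° = 47° = 47° (mod 360)

5.6633 cis(47°)


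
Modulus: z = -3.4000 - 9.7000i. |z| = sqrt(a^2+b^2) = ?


|z| = sqrt((-3.4)^2 + (-9.7)^2) = sqrt(11.56 + 94.09) = sqrt(105.65) = 10.2786

|z| = 10.2786


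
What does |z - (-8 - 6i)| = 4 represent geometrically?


|z - z0| = r is a circle with center z0 and radius r.
Center = (-8, -6), radius = 4

Circle with center (-8, -6) and radius 4


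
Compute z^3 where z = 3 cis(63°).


r^3 = 3^3 = 27
n*theta = 3*63° = 189° = 189° (mod 360)
a = 27*cos(189°) = -26.6676
b = 27*sin(189°) = -4.2237

27 cis(189°) = -26.6676 - 4.2237i


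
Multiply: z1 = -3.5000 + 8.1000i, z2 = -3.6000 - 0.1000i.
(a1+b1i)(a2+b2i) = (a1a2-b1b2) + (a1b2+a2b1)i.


Real = -3.5*(-3.6) - 8.1*(-0.1) = 12.6 - (-0.81) = 13.41
Imag = -3.5*(-0.1) - (3.6)*8.1 = 0.35 - (29.16) = -28.81

13.4100 - 28.8100i


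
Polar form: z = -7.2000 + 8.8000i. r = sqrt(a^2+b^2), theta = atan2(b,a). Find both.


r = sqrt(51.84+77.44) = sqrt(129.28) = 11.3701
theta = atan2(8.8, -7.2) = 129.2894 degrees

r = 11.3701, theta = 129.2894 degrees


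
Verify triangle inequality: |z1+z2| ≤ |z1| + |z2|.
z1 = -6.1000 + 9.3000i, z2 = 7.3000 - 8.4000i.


|z1| = sqrt((-6.1)^2 + 9.3^2) = sqrt(123.7) = 11.1221
|z2| = sqrt(7.3^2 + (-8.4)^2) = sqrt(123.85) = 11.1288
z1+z2 = 1.2000 + 0.9000i
|z1+z2| = sqrt(2.25) = 1.5000
|z1|+|z2| = 11.1221 + 11.1288 = 22.2509

|z1+z2| = 1.5000 ≤ |z1|+|z2| = 22.2509 (verified)


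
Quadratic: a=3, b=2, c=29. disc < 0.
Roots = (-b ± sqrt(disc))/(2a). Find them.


disc = 2^2 - 4*3*29 = 4 - 348 = -344
sqrt(|disc|) = sqrt(344) = 18.5472
Real part = -2/(2*3) = -0.3333
Imag part = 18.5472/(2*3) = 3.0912

-0.3333 ± 3.0912i


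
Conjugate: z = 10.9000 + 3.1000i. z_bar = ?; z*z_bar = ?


z_bar = 10.9000 - 3.1000i
z*z_bar = 10.9^2 + 3.1^2 = 118.81 + 9.61 = 128.42

z_bar = 10.9000 - 3.1000i, z*z_bar = 128.42


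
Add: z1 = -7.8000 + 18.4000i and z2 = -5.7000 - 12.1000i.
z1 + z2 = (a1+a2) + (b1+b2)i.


Real: -7.8 - 5.7 = -13.5
Imag: 18.4 - 12.1 = 6.3

-13.5000 + 6.3000i


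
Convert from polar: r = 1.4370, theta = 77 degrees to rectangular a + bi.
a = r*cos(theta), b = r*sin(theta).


a = 1.4370*cos(77°) = 1.4370*0.225 = 0.3233
b = 1.4370*sin(77°) = 1.4370*0.9744 = 1.4002

0.3233 + 1.4002i


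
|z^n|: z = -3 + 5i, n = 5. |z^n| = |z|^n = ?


|z| = sqrt(9+25) = sqrt(34) = 5.8310
|z^5| = |z|^5 = (sqrt(34))^5 = 34^2 * sqrt(34) = 1156*sqrt(34)

|z^5| = 1156*sqrt(34) ≈ 6740.5804


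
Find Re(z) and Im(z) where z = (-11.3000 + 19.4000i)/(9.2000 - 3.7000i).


Multiply by conjugate: (-11.3000 + 19.4000i)(9.2000 + 3.7000i) / (9.2^2 + (-3.7)^2)
Numerator real = -11.3*9.2 + 19.4*(-3.7) = -175.74
Numerator imag = 19.4*9.2 - (-11.3)*(-3.7) = 136.67
Denominator = 98.33
Re(z) = -175.74/98.33 = -1.7872
Im(z) = 136.67/98.33 = 1.3899

Re(z) = -1.7872, Im(z) = 1.3899


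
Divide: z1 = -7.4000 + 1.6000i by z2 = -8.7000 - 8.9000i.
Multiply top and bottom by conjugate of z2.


Conjugate of z2 = -8.7000 + 8.9000i
Numerator: (-7.4000 + 1.6000i)(-8.7000 + 8.9000i) = 50.1400 - 79.7800i
Denominator: (-8.7)^2 + (-8.9)^2 = 154.9
Result = (50.1400 - 79.7800i)/154.9

0.3237 - 0.5150i


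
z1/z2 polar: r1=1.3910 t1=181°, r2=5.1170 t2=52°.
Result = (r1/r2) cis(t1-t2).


r = 1.3910 / 5.1170 = 0.2718
theta = 181° - 52° = 129° = 129° (mod 360)

0.2718 cis(129°)


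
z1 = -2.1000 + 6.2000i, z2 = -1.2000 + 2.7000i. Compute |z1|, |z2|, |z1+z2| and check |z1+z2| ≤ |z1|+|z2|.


|z1| = sqrt((-2.1)^2 + 6.2^2) = sqrt(42.85) = 6.5460
|z2| = sqrt((-1.2)^2 + 2.7^2) = sqrt(8.73) = 2.9547
z1+z2 = -3.3000 + 8.9000i
|z1+z2| = sqrt(90.1) = 9.4921
|z1|+|z2| = 6.5460 + 2.9547 = 9.5007

|z1+z2| = 9.4921 ≤ |z1|+|z2| = 9.5007 (verified)


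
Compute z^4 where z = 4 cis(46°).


r^4 = 4^4 = 256
n*theta = 4*46° = 184° = 184° (mod 360)
a = 256*cos(184°) = -255.3764
b = 256*sin(184°) = -17.8577

256 cis(184°) = -255.3764 - 17.8577i


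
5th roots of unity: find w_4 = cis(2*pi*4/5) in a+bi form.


Angle = 360*4/5 = 288°
a = cos(288°) = 0.3090
b = sin(288°) = -0.9511

0.3090 - 0.9511i


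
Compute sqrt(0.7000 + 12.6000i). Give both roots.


|z| = sqrt(0.49+158.76) = 12.6194
sqrt((|z|+a)/2) = sqrt((12.6194+0.7)/2) = sqrt(6.6597) = 2.5806
sqrt((|z|-a)/2) = sqrt((12.6194-0.7)/2) = sqrt(5.9597) = 2.4413

±(2.5806 + 2.4413i) i.e. 2.5806 + 2.4413i and -2.5806 - 2.4413i


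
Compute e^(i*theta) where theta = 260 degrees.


cos(260°) = -0.1736
sin(260°) = -0.9848

e^(i*260°) = -0.1736 - 0.9848i


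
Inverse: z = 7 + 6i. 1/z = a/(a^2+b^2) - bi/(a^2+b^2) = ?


|z|^2 = 49+36 = 85
1/z = (7 - 6i)/85

1/z = 0.0824 - 0.0706i


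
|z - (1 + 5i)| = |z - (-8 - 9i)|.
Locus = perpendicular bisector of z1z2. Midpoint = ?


Equal distances means the locus is the perpendicular bisector of z1 and z2.
Midpoint = ((1+(-8))/2, (5+(-9))/2) = (-3.5000, -2.0000)

Perpendicular bisector through (-3.5000, -2.0000)


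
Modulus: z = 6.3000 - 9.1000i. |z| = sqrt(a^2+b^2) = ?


|z| = sqrt(6.3^2 + (-9.1)^2) = sqrt(39.69 + 82.81) = sqrt(122.5) = 11.0680

|z| = 11.0680


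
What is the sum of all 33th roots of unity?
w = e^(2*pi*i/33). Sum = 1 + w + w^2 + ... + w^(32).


The sum of all 33th roots of unity is 0.
Geometric series: (1 - w^33)/(1 - w) = (1-1)/(1-w) = 0 since w^33 = 1, w ≠ 1.
Alternatively: coefficient of z^32 in z^33 - 1 is 0.

0


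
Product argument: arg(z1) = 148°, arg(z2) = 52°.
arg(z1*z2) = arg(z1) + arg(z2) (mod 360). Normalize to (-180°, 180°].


arg(z1*z2) = 148° + 52° = 200°
Normalized to (-180°, 180°]: -160°

-160°


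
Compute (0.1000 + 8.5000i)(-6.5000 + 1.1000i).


Real = 0.1*(-6.5) - 8.5*1.1 = -0.65 - 9.35 = -10
Imag = 0.1*1.1 - (6.5)*8.5 = 0.11 - (55.25) = -55.14

-10.0000 - 55.1400i


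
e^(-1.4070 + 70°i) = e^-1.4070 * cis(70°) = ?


e^-1.4070 = 0.2449
cos(70°) = 0.342
sin(70°) = 0.9397
Real = 0.2449*0.342 = 0.0838
Imag = 0.2449*0.9397 = 0.2301

0.0838 + 0.2301i


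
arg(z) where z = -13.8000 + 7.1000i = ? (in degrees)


Re = -13.8, Im = 7.1
arg = atan2(7.1, -13.8) = 152.7745 degrees

arg(z) = 152.7745 degrees


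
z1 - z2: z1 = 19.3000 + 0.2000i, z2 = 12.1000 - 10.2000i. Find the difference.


Real: 19.3 - 12.1 = 7.2
Imag: 0.2 + 10.2 = 10.4

7.2000 + 10.4000i


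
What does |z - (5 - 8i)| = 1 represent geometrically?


|z - z0| = r is a circle with center z0 and radius r.
Center = (5, -8), radius = 1

Circle with center (5, -8) and radius 1


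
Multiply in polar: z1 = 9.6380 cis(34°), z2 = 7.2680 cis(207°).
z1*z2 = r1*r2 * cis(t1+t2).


r = 9.6380 * 7.2680 = 70.0490
theta = 34° + 207° = 241° = 241° (mod 360)

70.0490 cis(241°)


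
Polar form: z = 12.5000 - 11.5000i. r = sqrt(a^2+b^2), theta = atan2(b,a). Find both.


r = sqrt(156.25+132.25) = sqrt(288.5) = 16.9853
theta = atan2(-11.5, 12.5) = -42.6141 degrees

r = 16.9853, theta = -42.6141 degrees


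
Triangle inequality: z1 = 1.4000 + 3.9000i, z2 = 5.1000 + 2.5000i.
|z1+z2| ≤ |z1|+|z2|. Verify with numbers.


|z1| = sqrt(1.4^2 + 3.9^2) = sqrt(17.17) = 4.1437
|z2| = sqrt(5.1^2 + 2.5^2) = sqrt(32.26) = 5.6798
z1+z2 = 6.5000 + 6.4000i
|z1+z2| = sqrt(83.21) = 9.1220
|z1|+|z2| = 4.1437 + 5.6798 = 9.8235

|z1+z2| = 9.1220 ≤ |z1|+|z2| = 9.8235 (verified)


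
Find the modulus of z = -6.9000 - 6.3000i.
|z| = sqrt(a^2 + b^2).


|z| = sqrt((-6.9)^2 + (-6.3)^2) = sqrt(47.61 + 39.69) = sqrt(87.3) = 9.3434

|z| = 9.3434


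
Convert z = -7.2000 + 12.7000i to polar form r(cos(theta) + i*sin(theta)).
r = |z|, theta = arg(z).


r = sqrt(51.84+161.29) = sqrt(213.13) = 14.5990
theta = atan2(12.7, -7.2) = 119.5502 degrees

r = 14.5990, theta = 119.5502 degrees


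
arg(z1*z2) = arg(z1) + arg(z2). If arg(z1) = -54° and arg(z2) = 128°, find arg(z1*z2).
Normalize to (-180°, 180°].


arg(z1*z2) = -54° + 128° = 74°
Normalized to (-180°, 180°]: 74°

74°


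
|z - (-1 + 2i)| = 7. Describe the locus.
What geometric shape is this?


|z - z0| = r is a circle with center z0 and radius r.
Center = (-1, 2), radius = 7

Circle with center (-1, 2) and radius 7


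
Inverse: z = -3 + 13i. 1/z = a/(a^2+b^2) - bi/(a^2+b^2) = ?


|z|^2 = 9+169 = 178
1/z = (-3 - 13i)/178

1/z = -0.0169 - 0.0730i


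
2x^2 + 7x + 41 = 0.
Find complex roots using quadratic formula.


disc = 7^2 - 4*2*41 = 49 - 328 = -279
sqrt(|disc|) = sqrt(279) = 16.7033
Real part = -7/(2*2) = -1.7500
Imag part = 16.7033/(2*2) = 4.1758

-1.7500 ± 4.1758i


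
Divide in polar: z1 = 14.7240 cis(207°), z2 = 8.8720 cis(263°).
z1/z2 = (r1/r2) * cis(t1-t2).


r = 14.7240 / 8.8720 = 1.6596
theta = 207° - 263° = -56° = 304° (mod 360)

1.6596 cis(304°)


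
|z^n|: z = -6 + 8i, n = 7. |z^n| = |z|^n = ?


|z| = sqrt(36+64) = sqrt(100) = 10
|z^7| = |z|^7 = 10^7 = 10000000

|z^7| = 10000000


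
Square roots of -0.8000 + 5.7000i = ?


|z| = sqrt(0.64+32.49) = 5.7559
sqrt((|z|+a)/2) = sqrt((5.7559+(-0.8))/2) = sqrt(2.4779) = 1.5741
sqrt((|z|-a)/2) = sqrt((5.7559-(-0.8))/2) = sqrt(3.2779) = 1.8105

±(1.5741 + 1.8105i) i.e. 1.5741 + 1.8105i and -1.5741 - 1.8105i
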